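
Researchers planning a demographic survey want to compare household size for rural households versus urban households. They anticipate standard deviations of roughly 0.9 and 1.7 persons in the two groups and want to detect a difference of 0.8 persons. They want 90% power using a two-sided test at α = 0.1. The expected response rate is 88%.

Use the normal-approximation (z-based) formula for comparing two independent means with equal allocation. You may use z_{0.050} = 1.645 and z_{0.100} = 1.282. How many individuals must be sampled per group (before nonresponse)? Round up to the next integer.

n = 57 per group

n = (z_{α/2} + z_β)² · (σ₁² + σ₂²) / δ²
  = (1.645 + 1.282)² · (0.9² + 1.7² = 3.7) / 0.8²
  = 8.5673 · 3.7 / 0.64
  = 49.53
Adjust for 88% response: 49.53 / 0.88 = 56.28.
Round up → n = 57 per group.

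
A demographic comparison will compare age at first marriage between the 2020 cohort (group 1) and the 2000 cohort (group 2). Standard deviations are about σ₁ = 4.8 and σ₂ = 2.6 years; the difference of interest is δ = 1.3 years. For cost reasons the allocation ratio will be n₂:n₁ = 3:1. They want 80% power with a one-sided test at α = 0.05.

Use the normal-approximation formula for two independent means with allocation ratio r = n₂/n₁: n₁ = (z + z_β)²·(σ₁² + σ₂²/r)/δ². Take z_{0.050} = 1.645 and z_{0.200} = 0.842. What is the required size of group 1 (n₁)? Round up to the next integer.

n₁ = 93

n₁ = (z_α + z_β)² · (σ₁² + σ₂²/r) / δ²
   = (1.645 + 0.842)² · (4.8² + 2.6²/3) / 1.3²
   = 6.1852 · (23.04 + 2.2533) / 1.69
   = 6.1852 · 25.2933 / 1.69
   = 92.57
Round up → n₁ = 93; n₂ = r·n₁ = 3 × 93 = 279.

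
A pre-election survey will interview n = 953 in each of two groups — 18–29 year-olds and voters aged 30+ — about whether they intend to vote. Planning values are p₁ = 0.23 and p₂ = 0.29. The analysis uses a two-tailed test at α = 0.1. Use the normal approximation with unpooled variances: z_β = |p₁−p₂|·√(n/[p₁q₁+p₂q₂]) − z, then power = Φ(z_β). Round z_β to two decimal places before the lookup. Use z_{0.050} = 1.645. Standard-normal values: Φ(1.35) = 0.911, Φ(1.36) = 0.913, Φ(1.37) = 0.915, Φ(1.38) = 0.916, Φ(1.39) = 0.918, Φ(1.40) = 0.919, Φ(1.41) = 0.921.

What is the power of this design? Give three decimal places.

Power ≈ 0.911

z_β = |p₁−p₂|·√(n/[p₁q₁+p₂q₂]) − z_{α/2}
    = 0.06 · √(953/0.3830) − 1.645
    = 0.06 · 49.8824 − 1.645
    = 2.9929 − 1.645 = 1.3479 → 1.35
Power = Φ(1.35) = 0.911.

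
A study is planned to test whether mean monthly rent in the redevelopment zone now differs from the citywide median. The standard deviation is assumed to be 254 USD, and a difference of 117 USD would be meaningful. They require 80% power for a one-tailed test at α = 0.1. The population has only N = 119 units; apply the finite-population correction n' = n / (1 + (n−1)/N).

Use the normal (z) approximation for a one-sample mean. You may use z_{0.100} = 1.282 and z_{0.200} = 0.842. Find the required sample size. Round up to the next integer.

n = 19

n = (z_α + z_β)² · σ² / δ²
  = (1.282 + 0.842)² · 254² / 117²
  = 4.5114 · 64516 / 13689
  = 21.26
Finite-population correction (N = 119): 21.26 / (1 + (21.26 − 1)/119) = 18.17.
Round up → n = 19.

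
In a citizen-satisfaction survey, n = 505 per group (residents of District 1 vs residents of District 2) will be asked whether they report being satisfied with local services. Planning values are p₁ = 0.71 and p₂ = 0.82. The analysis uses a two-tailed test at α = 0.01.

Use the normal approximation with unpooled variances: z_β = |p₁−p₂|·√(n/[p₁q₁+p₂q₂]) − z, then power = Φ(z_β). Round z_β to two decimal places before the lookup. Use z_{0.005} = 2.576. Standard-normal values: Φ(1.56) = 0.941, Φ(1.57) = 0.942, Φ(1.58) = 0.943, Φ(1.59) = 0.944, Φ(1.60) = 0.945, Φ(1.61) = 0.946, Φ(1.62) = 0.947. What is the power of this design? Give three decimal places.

z_β = |p₁−p₂|·√(n/[p₁q₁+p₂q₂]) − z_{α/2}
    = 0.11 · √(505/0.3535) − 2.576
    = 0.11 · 37.7964 − 2.576
    = 4.1576 − 2.576 = 1.5816 → 1.58
Power = Φ(1.58) = 0.943.

Power ≈ 0.943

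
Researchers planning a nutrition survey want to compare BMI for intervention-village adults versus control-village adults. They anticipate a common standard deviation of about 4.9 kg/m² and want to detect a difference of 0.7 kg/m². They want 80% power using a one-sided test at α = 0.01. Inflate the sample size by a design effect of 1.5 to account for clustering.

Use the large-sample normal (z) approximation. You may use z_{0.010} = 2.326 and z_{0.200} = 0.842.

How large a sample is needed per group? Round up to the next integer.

n = 1476 per group

n = (z_α + z_β)² · (σ₁² + σ₂²) / δ²
  = (2.326 + 0.842)² · (2·4.9² = 48.02) / 0.7²
  = 10.0362 · 48.02 / 0.49
  = 983.55
Design effect: 1.5 × 983.55 = 1475.32.
Round up → n = 1476 per group.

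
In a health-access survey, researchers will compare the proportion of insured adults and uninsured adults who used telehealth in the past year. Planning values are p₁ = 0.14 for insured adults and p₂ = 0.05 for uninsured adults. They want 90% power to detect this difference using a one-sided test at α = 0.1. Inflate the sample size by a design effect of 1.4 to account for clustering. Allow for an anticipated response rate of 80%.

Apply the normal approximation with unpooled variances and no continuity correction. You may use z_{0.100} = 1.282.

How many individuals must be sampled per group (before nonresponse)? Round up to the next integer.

n = 239 per group

n = (z_α + z_β)² · [p₁(1−p₁) + p₂(1−p₂)] / (p₁ − p₂)²
  = (1.282 + 1.282)² · (0.14·0.86 + 0.05·0.95) / (0.09)²
  = (2.564)² · (0.1204 + 0.0475) / 0.0081
  = 6.5741 · 0.1679 / 0.0081
  = 136.27
Design effect: 1.4 × 136.27 = 190.78.
Adjust for 80% response: 190.78 / 0.80 = 238.47.
Round up → n = 239 per group.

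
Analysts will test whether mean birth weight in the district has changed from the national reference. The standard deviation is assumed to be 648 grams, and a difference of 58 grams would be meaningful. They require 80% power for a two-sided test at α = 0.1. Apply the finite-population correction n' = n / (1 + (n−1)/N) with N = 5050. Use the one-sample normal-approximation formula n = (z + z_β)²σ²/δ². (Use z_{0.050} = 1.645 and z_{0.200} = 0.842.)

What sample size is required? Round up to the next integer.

n = (z_{α/2} + z_β)² · σ² / δ²
  = (1.645 + 0.842)² · 648² / 58²
  = 6.1852 · 419904 / 3364
  = 772.05
Finite-population correction (N = 5050): 772.05 / (1 + (772.05 − 1)/5050) = 669.79.
Round up → n = 670.

n = 670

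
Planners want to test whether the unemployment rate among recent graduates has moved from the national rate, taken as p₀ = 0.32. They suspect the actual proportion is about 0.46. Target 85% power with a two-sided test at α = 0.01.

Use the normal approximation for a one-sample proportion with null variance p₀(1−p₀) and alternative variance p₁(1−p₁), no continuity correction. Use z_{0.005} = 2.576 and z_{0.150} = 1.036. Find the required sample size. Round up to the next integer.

n = 151

n = [z_{α/2}·√(p₀q₀) + z_β·√(p₁q₁)]² / (p₁ − p₀)²
  = [2.576·√(0.32·0.68) + 1.036·√(0.46·0.54)]² / (0.14)²
  = [2.576·0.4665 + 1.036·0.4984]² / 0.0196
  = [1.7180]² / 0.0196
  = 150.58
Round up → n = 151.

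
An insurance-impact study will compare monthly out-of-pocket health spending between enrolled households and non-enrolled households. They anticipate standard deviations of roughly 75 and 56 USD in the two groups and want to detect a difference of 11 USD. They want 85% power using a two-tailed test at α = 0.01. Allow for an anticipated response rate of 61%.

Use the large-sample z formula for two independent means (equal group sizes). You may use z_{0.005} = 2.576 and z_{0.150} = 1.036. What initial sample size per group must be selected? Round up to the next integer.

n = 1549 per group

n = (z_{α/2} + z_β)² · (σ₁² + σ₂²) / δ²
  = (2.576 + 1.036)² · (75² + 56² = 8761) / 11²
  = 13.0465 · 8761 / 121
  = 944.63
Adjust for 61% response: 944.63 / 0.61 = 1548.58.
Round up → n = 1549 per group.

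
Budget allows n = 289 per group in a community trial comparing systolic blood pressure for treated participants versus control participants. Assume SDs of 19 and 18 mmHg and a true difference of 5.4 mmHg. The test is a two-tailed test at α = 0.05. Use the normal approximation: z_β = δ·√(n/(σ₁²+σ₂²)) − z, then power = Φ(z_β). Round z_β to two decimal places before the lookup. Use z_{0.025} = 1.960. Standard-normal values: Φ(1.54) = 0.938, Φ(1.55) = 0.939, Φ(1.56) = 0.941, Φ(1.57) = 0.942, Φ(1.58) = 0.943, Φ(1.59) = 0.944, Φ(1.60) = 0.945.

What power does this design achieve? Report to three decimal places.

z_β = δ·√(n/(σ₁²+σ₂²)) − z_{α/2}
    = 5.4 · √(289/685) − 1.960
    = 5.4 · 0.64954 − 1.960
    = 3.5075 − 1.960 = 1.5475 → 1.55
Power = Φ(1.55) = 0.939.

Power ≈ 0.939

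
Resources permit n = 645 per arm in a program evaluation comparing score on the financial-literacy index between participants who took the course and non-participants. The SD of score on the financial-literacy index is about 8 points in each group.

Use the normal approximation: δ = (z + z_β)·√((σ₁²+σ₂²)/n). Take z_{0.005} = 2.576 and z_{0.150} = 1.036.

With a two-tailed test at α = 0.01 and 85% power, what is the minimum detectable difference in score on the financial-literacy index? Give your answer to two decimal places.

Minimum detectable difference ≈ 1.61 points

δ = (z_{α/2} + z_β) · √((σ₁²+σ₂²)/n)
  = (2.576 + 1.036) · √(128/645)
  = 3.612 · √0.19845
  = 3.612 · 0.4455
  = 1.6091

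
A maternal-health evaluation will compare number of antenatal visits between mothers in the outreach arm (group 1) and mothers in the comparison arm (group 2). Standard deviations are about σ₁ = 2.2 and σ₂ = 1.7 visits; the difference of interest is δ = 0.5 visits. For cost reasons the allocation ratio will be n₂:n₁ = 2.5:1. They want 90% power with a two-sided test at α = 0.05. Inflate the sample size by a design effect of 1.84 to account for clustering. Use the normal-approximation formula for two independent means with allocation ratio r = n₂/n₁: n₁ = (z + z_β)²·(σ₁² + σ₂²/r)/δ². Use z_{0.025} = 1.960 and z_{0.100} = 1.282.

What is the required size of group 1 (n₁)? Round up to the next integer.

n₁ = (z_{α/2} + z_β)² · (σ₁² + σ₂²/r) / δ²
   = (1.960 + 1.282)² · (2.2² + 1.7²/2.5) / 0.5²
   = 10.5106 · (4.84 + 1.156) / 0.25
   = 10.5106 · 5.996 / 0.25
   = 252.09
Design effect: 1.84 × 252.09 = 463.84.
Round up → n₁ = 464; n₂ = r·n₁ = 2.5 × 464 = 1160.

n₁ = 464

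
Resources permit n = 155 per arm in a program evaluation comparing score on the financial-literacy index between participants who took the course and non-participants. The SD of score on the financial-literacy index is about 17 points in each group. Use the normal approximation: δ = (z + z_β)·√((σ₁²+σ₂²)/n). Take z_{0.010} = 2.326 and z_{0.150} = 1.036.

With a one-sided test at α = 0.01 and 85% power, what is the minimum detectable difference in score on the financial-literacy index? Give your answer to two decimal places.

Minimum detectable difference ≈ 6.49 points

δ = (z_α + z_β) · √((σ₁²+σ₂²)/n)
  = (2.326 + 1.036) · √(578/155)
  = 3.362 · √3.729
  = 3.362 · 1.9311
  = 6.4923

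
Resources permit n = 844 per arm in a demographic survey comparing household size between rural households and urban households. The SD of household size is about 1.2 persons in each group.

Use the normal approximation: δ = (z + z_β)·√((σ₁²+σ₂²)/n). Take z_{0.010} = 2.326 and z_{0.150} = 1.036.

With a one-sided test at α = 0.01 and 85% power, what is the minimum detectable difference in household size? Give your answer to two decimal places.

δ = (z_α + z_β) · √((σ₁²+σ₂²)/n)
  = (2.326 + 1.036) · √(2.88/844)
  = 3.362 · √0.00341
  = 3.362 · 0.0584
  = 0.1964

Minimum detectable difference ≈ 0.20 persons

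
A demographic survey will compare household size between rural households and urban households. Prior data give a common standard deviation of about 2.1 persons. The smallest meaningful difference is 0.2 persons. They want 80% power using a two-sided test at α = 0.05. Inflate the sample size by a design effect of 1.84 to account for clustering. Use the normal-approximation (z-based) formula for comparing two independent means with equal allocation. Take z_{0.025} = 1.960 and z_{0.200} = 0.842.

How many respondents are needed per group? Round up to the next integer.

n = 3186 per group

n = (z_{α/2} + z_β)² · (σ₁² + σ₂²) / δ²
  = (1.960 + 0.842)² · (2·2.1² = 8.82) / 0.2²
  = 7.8512 · 8.82 / 0.04
  = 1731.19
Design effect: 1.84 × 1731.19 = 3185.39.
Round up → n = 3186 per group.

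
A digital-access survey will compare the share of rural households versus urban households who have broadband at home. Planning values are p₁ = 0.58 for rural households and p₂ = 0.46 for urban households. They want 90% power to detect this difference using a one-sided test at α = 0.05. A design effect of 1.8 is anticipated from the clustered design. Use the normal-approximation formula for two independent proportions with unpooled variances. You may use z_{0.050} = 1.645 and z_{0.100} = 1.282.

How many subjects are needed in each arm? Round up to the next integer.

n = 527 per group

n = (z_α + z_β)² · [p₁(1−p₁) + p₂(1−p₂)] / (p₁ − p₂)²
  = (1.645 + 1.282)² · (0.58·0.42 + 0.46·0.54) / (0.12)²
  = (2.927)² · (0.2436 + 0.2484) / 0.0144
  = 8.5673 · 0.4920 / 0.0144
  = 292.72
Design effect: 1.8 × 292.72 = 526.89.
Round up → n = 527 per group.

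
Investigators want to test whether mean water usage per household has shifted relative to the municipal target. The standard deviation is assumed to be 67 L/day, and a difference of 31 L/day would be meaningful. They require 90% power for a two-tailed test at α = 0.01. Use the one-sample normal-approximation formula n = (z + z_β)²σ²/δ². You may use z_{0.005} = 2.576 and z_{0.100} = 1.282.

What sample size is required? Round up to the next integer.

n = (z_{α/2} + z_β)² · σ² / δ²
  = (2.576 + 1.282)² · 67² / 31²
  = 14.8842 · 4489 / 961
  = 69.53
Round up → n = 70.

n = 70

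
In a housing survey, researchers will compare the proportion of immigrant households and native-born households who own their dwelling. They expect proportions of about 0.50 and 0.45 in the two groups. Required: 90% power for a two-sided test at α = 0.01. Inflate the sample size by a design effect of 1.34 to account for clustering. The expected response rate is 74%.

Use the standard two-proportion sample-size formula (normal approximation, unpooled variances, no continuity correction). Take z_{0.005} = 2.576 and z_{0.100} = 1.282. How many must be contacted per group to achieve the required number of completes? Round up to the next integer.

n = (z_{α/2} + z_β)² · [p₁(1−p₁) + p₂(1−p₂)] / (p₁ − p₂)²
  = (2.576 + 1.282)² · (0.50·0.50 + 0.45·0.55) / (0.05)²
  = (3.858)² · (0.2500 + 0.2475) / 0.0025
  = 14.8842 · 0.4975 / 0.0025
  = 2961.95
Design effect: 1.34 × 2961.95 = 3969.01.
Adjust for 74% response: 3969.01 / 0.74 = 5363.53.
Round up → n = 5364 per group.

n = 5364 per group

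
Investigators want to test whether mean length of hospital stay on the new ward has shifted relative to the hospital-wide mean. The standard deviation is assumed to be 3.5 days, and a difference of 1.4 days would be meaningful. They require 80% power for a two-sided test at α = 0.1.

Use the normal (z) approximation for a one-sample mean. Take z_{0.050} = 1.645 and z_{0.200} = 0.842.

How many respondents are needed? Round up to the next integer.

n = 39

n = (z_{α/2} + z_β)² · σ² / δ²
  = (1.645 + 0.842)² · 3.5² / 1.4²
  = 6.1852 · 12.25 / 1.96
  = 38.66
Round up → n = 39.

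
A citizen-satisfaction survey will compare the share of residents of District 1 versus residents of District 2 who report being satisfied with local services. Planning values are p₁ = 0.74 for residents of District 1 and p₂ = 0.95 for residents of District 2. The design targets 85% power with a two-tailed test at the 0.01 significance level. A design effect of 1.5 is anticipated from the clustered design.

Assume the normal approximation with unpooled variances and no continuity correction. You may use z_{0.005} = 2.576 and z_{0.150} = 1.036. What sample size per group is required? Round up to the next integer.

n = 107 per group

n = (z_{α/2} + z_β)² · [p₁(1−p₁) + p₂(1−p₂)] / (p₁ − p₂)²
  = (2.576 + 1.036)² · (0.74·0.26 + 0.95·0.05) / (-0.21)²
  = (3.612)² · (0.1924 + 0.0475) / 0.0441
  = 13.0465 · 0.2399 / 0.0441
  = 70.97
Design effect: 1.5 × 70.97 = 106.46.
Round up → n = 107 per group.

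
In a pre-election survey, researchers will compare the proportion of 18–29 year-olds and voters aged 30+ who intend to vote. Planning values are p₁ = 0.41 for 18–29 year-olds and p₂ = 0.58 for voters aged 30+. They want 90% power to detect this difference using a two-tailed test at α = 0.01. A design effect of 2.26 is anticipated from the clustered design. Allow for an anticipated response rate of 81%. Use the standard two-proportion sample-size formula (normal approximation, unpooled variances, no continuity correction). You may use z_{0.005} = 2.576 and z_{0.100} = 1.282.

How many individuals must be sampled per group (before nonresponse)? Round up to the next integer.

n = 698 per group

n = (z_{α/2} + z_β)² · [p₁(1−p₁) + p₂(1−p₂)] / (p₁ − p₂)²
  = (2.576 + 1.282)² · (0.41·0.59 + 0.58·0.42) / (-0.17)²
  = (3.858)² · (0.2419 + 0.2436) / 0.0289
  = 14.8842 · 0.4855 / 0.0289
  = 250.04
Design effect: 2.26 × 250.04 = 565.10.
Adjust for 81% response: 565.10 / 0.81 = 697.65.
Round up → n = 698 per group.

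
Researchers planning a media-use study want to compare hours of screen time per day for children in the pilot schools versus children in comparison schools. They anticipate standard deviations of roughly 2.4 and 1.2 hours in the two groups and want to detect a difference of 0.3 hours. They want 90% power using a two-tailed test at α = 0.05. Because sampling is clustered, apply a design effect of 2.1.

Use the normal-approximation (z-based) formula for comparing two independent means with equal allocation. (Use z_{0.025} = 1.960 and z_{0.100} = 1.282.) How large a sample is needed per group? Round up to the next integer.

n = 1766 per group

n = (z_{α/2} + z_β)² · (σ₁² + σ₂²) / δ²
  = (1.960 + 1.282)² · (2.4² + 1.2² = 7.2) / 0.3²
  = 10.5106 · 7.2 / 0.09
  = 840.85
Design effect: 2.1 × 840.85 = 1765.77.
Round up → n = 1766 per group.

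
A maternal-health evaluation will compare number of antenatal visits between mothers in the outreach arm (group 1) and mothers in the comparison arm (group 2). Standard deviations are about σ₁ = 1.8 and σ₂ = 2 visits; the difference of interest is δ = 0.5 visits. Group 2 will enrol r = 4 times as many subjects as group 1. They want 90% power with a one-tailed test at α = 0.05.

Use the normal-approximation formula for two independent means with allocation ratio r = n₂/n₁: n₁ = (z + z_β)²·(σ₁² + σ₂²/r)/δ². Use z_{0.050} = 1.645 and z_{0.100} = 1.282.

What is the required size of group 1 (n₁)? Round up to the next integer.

n₁ = 146

n₁ = (z_α + z_β)² · (σ₁² + σ₂²/r) / δ²
   = (1.645 + 1.282)² · (1.8² + 2²/4) / 0.5²
   = 8.5673 · (3.24 + 1) / 0.25
   = 8.5673 · 4.24 / 0.25
   = 145.30
Round up → n₁ = 146; n₂ = r·n₁ = 4 × 146 = 584.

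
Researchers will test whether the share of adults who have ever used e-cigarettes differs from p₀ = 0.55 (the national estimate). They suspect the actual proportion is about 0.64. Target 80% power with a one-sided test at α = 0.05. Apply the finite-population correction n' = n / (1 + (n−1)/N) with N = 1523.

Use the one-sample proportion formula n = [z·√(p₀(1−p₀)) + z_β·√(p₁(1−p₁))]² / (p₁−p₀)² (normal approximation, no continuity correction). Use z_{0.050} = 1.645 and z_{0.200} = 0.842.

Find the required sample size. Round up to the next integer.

n = 165

n = [z_α·√(p₀q₀) + z_β·√(p₁q₁)]² / (p₁ − p₀)²
  = [1.645·√(0.55·0.45) + 0.842·√(0.64·0.36)]² / (0.09)²
  = [1.645·0.4975 + 0.842·0.4800]² / 0.0081
  = [1.2225]² / 0.0081
  = 184.52
Finite-population correction (N = 1523): 184.52 / (1 + (184.52 − 1)/1523) = 164.68.
Round up → n = 165.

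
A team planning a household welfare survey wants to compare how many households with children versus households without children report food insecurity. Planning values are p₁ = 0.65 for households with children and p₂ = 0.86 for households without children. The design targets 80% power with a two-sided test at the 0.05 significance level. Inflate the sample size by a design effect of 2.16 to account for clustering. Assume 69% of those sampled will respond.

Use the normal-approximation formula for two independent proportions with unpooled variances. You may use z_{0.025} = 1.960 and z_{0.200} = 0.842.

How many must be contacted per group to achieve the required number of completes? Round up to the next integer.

n = 194 per group

n = (z_{α/2} + z_β)² · [p₁(1−p₁) + p₂(1−p₂)] / (p₁ − p₂)²
  = (1.960 + 0.842)² · (0.65·0.35 + 0.86·0.14) / (-0.21)²
  = (2.802)² · (0.2275 + 0.1204) / 0.0441
  = 7.8512 · 0.3479 / 0.0441
  = 61.94
Design effect: 2.16 × 61.94 = 133.78.
Adjust for 69% response: 133.78 / 0.69 = 193.89.
Round up → n = 194 per group.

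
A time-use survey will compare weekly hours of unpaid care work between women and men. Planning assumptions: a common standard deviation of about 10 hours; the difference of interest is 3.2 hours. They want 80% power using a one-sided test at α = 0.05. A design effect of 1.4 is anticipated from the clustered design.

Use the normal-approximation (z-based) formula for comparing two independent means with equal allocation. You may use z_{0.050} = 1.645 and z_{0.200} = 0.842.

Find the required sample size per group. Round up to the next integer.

n = 170 per group

n = (z_α + z_β)² · (σ₁² + σ₂²) / δ²
  = (1.645 + 0.842)² · (2·10² = 200) / 3.2²
  = 6.1852 · 200 / 10.24
  = 120.80
Design effect: 1.4 × 120.80 = 169.13.
Round up → n = 170 per group.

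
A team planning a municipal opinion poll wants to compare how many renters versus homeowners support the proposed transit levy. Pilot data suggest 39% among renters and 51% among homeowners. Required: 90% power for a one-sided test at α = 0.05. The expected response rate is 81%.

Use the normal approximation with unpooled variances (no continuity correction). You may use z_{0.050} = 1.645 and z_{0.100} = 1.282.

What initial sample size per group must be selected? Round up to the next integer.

n = (z_α + z_β)² · [p₁(1−p₁) + p₂(1−p₂)] / (p₁ − p₂)²
  = (1.645 + 1.282)² · (0.39·0.61 + 0.51·0.49) / (-0.12)²
  = (2.927)² · (0.2379 + 0.2499) / 0.0144
  = 8.5673 · 0.4878 / 0.0144
  = 290.22
Adjust for 81% response: 290.22 / 0.81 = 358.29.
Round up → n = 359 per group.

n = 359 per group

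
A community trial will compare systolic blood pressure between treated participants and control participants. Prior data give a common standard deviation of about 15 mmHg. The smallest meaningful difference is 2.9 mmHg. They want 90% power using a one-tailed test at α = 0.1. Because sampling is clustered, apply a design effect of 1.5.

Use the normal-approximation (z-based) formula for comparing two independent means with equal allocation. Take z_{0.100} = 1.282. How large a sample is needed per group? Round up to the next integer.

n = (z_α + z_β)² · (σ₁² + σ₂²) / δ²
  = (1.282 + 1.282)² · (2·15² = 450) / 2.9²
  = 6.5741 · 450 / 8.41
  = 351.76
Design effect: 1.5 × 351.76 = 527.65.
Round up → n = 528 per group.

n = 528 per group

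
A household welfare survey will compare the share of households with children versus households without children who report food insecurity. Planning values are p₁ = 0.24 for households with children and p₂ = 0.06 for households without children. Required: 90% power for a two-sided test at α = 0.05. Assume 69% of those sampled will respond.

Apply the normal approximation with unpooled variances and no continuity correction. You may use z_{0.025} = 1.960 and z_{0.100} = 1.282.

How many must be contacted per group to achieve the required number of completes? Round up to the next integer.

n = 113 per group

n = (z_{α/2} + z_β)² · [p₁(1−p₁) + p₂(1−p₂)] / (p₁ − p₂)²
  = (1.960 + 1.282)² · (0.24·0.76 + 0.06·0.94) / (0.18)²
  = (3.242)² · (0.1824 + 0.0564) / 0.0324
  = 10.5106 · 0.2388 / 0.0324
  = 77.47
Adjust for 69% response: 77.47 / 0.69 = 112.27.
Round up → n = 113 per group.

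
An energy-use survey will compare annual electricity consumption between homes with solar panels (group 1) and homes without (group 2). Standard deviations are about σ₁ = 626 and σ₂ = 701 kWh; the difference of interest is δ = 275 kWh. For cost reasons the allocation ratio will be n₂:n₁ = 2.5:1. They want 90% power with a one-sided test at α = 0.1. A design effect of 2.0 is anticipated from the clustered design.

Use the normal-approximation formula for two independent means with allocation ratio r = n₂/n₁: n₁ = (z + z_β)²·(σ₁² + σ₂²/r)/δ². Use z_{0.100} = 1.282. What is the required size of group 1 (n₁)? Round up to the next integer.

n₁ = 103

n₁ = (z_α + z_β)² · (σ₁² + σ₂²/r) / δ²
   = (1.282 + 1.282)² · (626² + 701²/2.5) / 275²
   = 6.5741 · (391876 + 196560.4) / 75625
   = 6.5741 · 588436.4 / 75625
   = 51.15
Design effect: 2.0 × 51.15 = 102.31.
Round up → n₁ = 103; n₂ = r·n₁ = 2.5 × 103 = 258.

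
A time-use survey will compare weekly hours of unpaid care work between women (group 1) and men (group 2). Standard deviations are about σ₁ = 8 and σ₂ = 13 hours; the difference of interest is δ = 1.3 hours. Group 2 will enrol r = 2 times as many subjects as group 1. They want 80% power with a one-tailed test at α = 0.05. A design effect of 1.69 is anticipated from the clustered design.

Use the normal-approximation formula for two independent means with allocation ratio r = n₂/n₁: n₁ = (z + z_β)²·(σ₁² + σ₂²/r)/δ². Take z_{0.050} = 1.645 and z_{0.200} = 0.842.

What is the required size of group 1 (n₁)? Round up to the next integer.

n₁ = (z_α + z_β)² · (σ₁² + σ₂²/r) / δ²
   = (1.645 + 0.842)² · (8² + 13²/2) / 1.3²
   = 6.1852 · (64 + 84.5) / 1.69
   = 6.1852 · 148.5 / 1.69
   = 543.49
Design effect: 1.69 × 543.49 = 918.50.
Round up → n₁ = 919; n₂ = r·n₁ = 2 × 919 = 1838.

n₁ = 919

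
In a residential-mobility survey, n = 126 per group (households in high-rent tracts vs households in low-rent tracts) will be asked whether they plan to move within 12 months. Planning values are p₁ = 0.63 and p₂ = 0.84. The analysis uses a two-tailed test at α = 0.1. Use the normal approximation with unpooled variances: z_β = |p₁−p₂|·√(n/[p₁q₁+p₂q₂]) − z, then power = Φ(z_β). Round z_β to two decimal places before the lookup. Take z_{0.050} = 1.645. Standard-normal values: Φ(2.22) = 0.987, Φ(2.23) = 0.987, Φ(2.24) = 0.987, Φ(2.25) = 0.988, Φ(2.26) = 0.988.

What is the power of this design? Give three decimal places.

z_β = |p₁−p₂|·√(n/[p₁q₁+p₂q₂]) − z_{α/2}
    = 0.21 · √(126/0.3675) − 1.645
    = 0.21 · 18.5164 − 1.645
    = 3.8884 − 1.645 = 2.2434 → 2.24
Power = Φ(2.24) = 0.987.

Power ≈ 0.987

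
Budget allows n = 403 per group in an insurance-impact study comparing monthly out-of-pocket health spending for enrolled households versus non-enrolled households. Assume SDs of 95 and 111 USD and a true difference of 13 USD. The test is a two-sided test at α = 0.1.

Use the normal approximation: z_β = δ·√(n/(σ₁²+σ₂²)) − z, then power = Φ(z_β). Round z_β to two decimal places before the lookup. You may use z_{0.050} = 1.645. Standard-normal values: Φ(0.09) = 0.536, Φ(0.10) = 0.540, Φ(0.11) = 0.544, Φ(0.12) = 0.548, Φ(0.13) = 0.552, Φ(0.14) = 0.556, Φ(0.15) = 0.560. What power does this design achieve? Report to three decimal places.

z_β = δ·√(n/(σ₁²+σ₂²)) − z_{α/2}
    = 13 · √(403/21346) − 1.645
    = 13 · 0.13740 − 1.645
    = 1.7862 − 1.645 = 0.1412 → 0.14
Power = Φ(0.14) = 0.556.

Power ≈ 0.556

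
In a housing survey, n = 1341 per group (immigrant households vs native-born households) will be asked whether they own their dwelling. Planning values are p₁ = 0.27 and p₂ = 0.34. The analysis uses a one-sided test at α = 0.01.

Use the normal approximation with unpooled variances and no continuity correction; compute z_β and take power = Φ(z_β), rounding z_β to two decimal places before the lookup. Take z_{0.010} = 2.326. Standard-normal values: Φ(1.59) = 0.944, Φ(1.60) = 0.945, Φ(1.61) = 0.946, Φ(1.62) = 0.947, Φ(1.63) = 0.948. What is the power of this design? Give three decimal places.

z_β = |p₁−p₂|·√(n/[p₁q₁+p₂q₂]) − z_α
    = 0.07 · √(1341/0.4215) − 2.326
    = 0.07 · 56.4047 − 2.326
    = 3.9483 − 2.326 = 1.6223 → 1.62
Power = Φ(1.62) = 0.947.

Power ≈ 0.947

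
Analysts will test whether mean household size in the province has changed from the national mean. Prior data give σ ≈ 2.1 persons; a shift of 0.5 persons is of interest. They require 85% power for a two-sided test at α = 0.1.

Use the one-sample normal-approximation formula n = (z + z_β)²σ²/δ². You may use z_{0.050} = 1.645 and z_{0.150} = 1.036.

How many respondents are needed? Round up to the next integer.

n = 127

n = (z_{α/2} + z_β)² · σ² / δ²
  = (1.645 + 1.036)² · 2.1² / 0.5²
  = 7.1878 · 4.41 / 0.25
  = 126.79
Round up → n = 127.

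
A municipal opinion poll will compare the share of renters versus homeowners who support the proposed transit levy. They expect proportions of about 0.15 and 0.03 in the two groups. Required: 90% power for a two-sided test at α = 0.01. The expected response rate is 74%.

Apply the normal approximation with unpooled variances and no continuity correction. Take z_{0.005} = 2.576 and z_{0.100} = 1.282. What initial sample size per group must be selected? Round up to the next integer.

n = (z_{α/2} + z_β)² · [p₁(1−p₁) + p₂(1−p₂)] / (p₁ − p₂)²
  = (2.576 + 1.282)² · (0.15·0.85 + 0.03·0.97) / (0.12)²
  = (3.858)² · (0.1275 + 0.0291) / 0.0144
  = 14.8842 · 0.1566 / 0.0144
  = 161.87
Adjust for 74% response: 161.87 / 0.74 = 218.74.
Round up → n = 219 per group.

n = 219 per group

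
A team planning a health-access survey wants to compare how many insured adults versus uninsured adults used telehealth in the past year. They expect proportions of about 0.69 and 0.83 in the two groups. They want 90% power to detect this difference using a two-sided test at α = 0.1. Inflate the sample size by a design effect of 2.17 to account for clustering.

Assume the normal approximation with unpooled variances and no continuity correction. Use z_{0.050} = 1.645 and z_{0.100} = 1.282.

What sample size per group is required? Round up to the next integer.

n = (z_{α/2} + z_β)² · [p₁(1−p₁) + p₂(1−p₂)] / (p₁ − p₂)²
  = (1.645 + 1.282)² · (0.69·0.31 + 0.83·0.17) / (-0.14)²
  = (2.927)² · (0.2139 + 0.1411) / 0.0196
  = 8.5673 · 0.3550 / 0.0196
  = 155.17
Design effect: 2.17 × 155.17 = 336.73.
Round up → n = 337 per group.

n = 337 per group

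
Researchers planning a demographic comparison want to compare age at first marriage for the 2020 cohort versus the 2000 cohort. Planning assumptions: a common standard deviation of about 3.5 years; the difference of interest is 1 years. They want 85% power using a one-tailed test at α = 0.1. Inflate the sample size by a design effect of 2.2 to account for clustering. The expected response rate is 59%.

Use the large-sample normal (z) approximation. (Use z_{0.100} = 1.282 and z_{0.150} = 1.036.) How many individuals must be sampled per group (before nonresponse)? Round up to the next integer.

n = 491 per group

n = (z_α + z_β)² · (σ₁² + σ₂²) / δ²
  = (1.282 + 1.036)² · (2·3.5² = 24.5) / 1²
  = 5.3731 · 24.5 / 1
  = 131.64
Design effect: 2.2 × 131.64 = 289.61.
Adjust for 59% response: 289.61 / 0.59 = 490.87.
Round up → n = 491 per group.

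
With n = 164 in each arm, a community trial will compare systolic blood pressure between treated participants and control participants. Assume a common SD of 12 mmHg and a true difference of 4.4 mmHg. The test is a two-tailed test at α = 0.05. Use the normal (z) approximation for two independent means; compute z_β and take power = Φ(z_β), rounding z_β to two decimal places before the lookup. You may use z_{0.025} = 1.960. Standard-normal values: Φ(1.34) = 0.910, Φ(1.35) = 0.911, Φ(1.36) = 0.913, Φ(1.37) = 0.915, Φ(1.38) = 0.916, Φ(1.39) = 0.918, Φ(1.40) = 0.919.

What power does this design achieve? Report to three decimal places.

z_β = δ·√(n/(σ₁²+σ₂²)) − z_{α/2}
    = 4.4 · √(164/288) − 1.960
    = 4.4 · 0.75462 − 1.960
    = 3.3203 − 1.960 = 1.3603 → 1.36
Power = Φ(1.36) = 0.913.

Power ≈ 0.913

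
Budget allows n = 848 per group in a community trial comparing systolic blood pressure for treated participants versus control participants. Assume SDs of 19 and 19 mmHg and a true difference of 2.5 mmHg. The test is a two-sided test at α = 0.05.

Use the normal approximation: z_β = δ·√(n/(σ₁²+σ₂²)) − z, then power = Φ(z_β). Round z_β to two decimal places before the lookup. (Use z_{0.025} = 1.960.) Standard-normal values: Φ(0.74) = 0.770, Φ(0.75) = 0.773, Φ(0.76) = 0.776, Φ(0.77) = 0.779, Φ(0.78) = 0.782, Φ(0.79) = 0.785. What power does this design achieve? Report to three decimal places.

z_β = δ·√(n/(σ₁²+σ₂²)) − z_{α/2}
    = 2.5 · √(848/722) − 1.960
    = 2.5 · 1.08375 − 1.960
    = 2.7094 − 1.960 = 0.7494 → 0.75
Power = Φ(0.75) = 0.773.

Power ≈ 0.773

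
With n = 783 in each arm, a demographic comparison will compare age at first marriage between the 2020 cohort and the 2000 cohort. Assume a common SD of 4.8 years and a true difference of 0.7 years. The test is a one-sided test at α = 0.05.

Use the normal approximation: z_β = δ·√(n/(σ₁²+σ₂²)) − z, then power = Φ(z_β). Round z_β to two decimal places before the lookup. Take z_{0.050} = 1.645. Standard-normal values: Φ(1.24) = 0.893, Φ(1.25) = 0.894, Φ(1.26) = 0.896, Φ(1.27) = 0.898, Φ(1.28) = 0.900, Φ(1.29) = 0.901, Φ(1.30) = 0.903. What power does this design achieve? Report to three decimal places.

Power ≈ 0.893

z_β = δ·√(n/(σ₁²+σ₂²)) − z_α
    = 0.7 · √(783/46.08) − 1.645
    = 0.7 · 4.12216 − 1.645
    = 2.8855 − 1.645 = 1.2405 → 1.24
Power = Φ(1.24) = 0.893.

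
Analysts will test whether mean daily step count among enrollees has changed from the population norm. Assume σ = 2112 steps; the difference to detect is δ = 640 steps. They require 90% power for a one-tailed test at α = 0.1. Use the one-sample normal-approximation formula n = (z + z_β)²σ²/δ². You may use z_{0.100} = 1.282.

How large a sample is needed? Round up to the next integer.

n = (z_α + z_β)² · σ² / δ²
  = (1.282 + 1.282)² · 2112² / 640²
  = 6.5741 · 4460544 / 409600
  = 71.59
Round up → n = 72.

n = 72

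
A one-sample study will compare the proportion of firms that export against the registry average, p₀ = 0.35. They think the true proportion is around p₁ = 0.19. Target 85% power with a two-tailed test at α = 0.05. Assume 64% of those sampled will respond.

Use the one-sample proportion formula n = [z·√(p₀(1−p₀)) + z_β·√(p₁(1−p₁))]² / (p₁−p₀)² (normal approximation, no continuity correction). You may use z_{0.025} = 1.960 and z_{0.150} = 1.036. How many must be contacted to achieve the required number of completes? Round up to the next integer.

n = 110

n = [z_{α/2}·√(p₀q₀) + z_β·√(p₁q₁)]² / (p₁ − p₀)²
  = [1.960·√(0.35·0.65) + 1.036·√(0.19·0.81)]² / (-0.16)²
  = [1.960·0.4770 + 1.036·0.3923]² / 0.0256
  = [1.3413]² / 0.0256
  = 70.28
Adjust for 64% response: 70.28 / 0.64 = 109.80.
Round up → n = 110.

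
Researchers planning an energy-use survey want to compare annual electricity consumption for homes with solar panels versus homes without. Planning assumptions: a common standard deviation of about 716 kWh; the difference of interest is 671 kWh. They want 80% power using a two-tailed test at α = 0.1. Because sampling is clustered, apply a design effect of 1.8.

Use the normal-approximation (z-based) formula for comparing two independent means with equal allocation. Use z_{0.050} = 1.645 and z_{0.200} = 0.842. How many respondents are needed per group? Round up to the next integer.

n = 26 per group

n = (z_{α/2} + z_β)² · (σ₁² + σ₂²) / δ²
  = (1.645 + 0.842)² · (2·716² = 1025312) / 671²
  = 6.1852 · 1025312 / 450241
  = 14.09
Design effect: 1.8 × 14.09 = 25.35.
Round up → n = 26 per group.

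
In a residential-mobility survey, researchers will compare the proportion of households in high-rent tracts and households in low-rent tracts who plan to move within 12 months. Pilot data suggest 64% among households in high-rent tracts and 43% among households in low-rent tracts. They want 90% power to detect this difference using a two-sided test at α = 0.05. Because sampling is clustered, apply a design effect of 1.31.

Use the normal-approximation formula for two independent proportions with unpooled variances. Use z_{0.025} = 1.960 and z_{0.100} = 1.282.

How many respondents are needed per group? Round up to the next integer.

n = 149 per group

n = (z_{α/2} + z_β)² · [p₁(1−p₁) + p₂(1−p₂)] / (p₁ − p₂)²
  = (1.960 + 1.282)² · (0.64·0.36 + 0.43·0.57) / (0.21)²
  = (3.242)² · (0.2304 + 0.2451) / 0.0441
  = 10.5106 · 0.4755 / 0.0441
  = 113.33
Design effect: 1.31 × 113.33 = 148.46.
Round up → n = 149 per group.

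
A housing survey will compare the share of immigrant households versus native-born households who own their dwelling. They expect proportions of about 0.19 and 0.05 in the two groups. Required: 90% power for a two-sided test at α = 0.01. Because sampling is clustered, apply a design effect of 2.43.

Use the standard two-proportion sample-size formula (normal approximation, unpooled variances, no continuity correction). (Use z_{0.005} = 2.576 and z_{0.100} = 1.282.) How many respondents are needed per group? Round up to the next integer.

n = 372 per group

n = (z_{α/2} + z_β)² · [p₁(1−p₁) + p₂(1−p₂)] / (p₁ − p₂)²
  = (2.576 + 1.282)² · (0.19·0.81 + 0.05·0.95) / (0.14)²
  = (3.858)² · (0.1539 + 0.0475) / 0.0196
  = 14.8842 · 0.2014 / 0.0196
  = 152.94
Design effect: 2.43 × 152.94 = 371.65.
Round up → n = 372 per group.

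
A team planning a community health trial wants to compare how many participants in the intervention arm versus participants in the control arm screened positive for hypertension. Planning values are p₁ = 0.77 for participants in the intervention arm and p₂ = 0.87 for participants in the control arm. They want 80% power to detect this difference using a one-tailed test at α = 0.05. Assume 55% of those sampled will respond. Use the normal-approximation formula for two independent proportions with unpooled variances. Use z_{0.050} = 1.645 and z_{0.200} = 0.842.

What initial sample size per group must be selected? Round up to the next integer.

n = (z_α + z_β)² · [p₁(1−p₁) + p₂(1−p₂)] / (p₁ − p₂)²
  = (1.645 + 0.842)² · (0.77·0.23 + 0.87·0.13) / (-0.10)²
  = (2.487)² · (0.1771 + 0.1131) / 0.0100
  = 6.1852 · 0.2902 / 0.0100
  = 179.49
Adjust for 55% response: 179.49 / 0.55 = 326.35.
Round up → n = 327 per group.

n = 327 per group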